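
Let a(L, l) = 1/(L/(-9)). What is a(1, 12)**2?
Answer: 81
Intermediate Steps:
a(L, l) = -9/L (a(L, l) = 1/(L*(-1/9)) = 1/(-L/9) = -9/L)
a(1, 12)**2 = (-9/1)**2 = (-9*1)**2 = (-9)**2 = 81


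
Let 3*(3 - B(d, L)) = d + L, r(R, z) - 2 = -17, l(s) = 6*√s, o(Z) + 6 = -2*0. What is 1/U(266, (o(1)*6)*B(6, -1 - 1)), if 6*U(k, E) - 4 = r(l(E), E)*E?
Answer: 3/452 ≈ 0.0066372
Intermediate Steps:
o(Z) = -6 (o(Z) = -6 - 2*0 = -6 + 0 = -6)
r(R, z) = -15 (r(R, z) = 2 - 17 = -15)
B(d, L) = 3 - L/3 - d/3 (B(d, L) = 3 - (d + L)/3 = 3 - (L + d)/3 = 3 + (-L/3 - d/3) = 3 - L/3 - d/3)
U(k, E) = ⅔ - 5*E/2 (U(k, E) = ⅔ + (-15*E)/6 = ⅔ - 5*E/2)
1/U(266, (o(1)*6)*B(6, -1 - 1)) = 1/(⅔ - 5*(-6*6)*(3 - (-1 - 1)/3 - ⅓*6)/2) = 1/(⅔ - (-90)*(3 - ⅓*(-2) - 2)) = 1/(⅔ - (-90)*(3 + ⅔ - 2)) = 1/(⅔ - (-90)*5/3) = 1/(⅔ - 5/2*(-60)) = 1/(⅔ + 150) = 1/(452/3) = 3/452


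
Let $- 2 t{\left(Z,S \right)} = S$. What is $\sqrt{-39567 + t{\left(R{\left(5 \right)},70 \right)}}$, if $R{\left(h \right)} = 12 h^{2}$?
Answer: $i \sqrt{39602} \approx 199.0 i$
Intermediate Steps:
$t{\left(Z,S \right)} = - \frac{S}{2}$
$\sqrt{-39567 + t{\left(R{\left(5 \right)},70 \right)}} = \sqrt{-39567 - 35} = \sqrt{-39602} = i \sqrt{39602}$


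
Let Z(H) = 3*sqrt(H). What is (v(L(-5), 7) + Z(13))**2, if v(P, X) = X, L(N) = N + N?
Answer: 166 + 42*sqrt(13) ≈ 317.43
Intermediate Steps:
L(N) = 2*N
(v(L(-5), 7) + Z(13))**2 = (7 + 3*sqrt(13))**2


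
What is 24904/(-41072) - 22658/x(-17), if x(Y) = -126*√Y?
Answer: -3113/5134 - 11329*I*√17/1071 ≈ -0.60635 - 43.614*I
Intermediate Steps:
24904/(-41072) - 22658/x(-17) = 24904/(-41072) - 22658*I*√17/2142 = 24904*(-1/41072) - 22658*I*√17/2142 = -3113/5134 - 22658*I*√17/2142 = -3113/5134 - 11329*I*√17/1071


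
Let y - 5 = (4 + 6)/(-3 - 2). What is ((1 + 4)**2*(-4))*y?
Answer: -300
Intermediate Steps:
y = 3 (y = 5 + (4 + 6)/(-3 - 2) = 5 + 10/(-5) = 5 + 10*(-1/5) = 5 - 2 = 3)
((1 + 4)**2*(-4))*y = ((1 + 4)**2*(-4))*3 = (5**2*(-4))*3 = (25*(-4))*3 = -100*3 = -300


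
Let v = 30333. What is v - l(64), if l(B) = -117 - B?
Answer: 30514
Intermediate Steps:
v - l(64) = 30333 - (-117 - 1*64) = 30333 - (-117 - 64) = 30333 - 1*(-181) = 30333 + 181 = 30514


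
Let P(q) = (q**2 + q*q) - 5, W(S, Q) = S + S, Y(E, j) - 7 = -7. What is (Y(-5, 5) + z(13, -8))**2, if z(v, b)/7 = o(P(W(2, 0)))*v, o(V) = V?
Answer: 6036849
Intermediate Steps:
Y(E, j) = 0 (Y(E, j) = 7 - 7 = 0)
W(S, Q) = 2*S
P(q) = -5 + 2*q**2 (P(q) = (q**2 + q**2) - 5 = 2*q**2 - 5 = -5 + 2*q**2)
z(v, b) = 189*v (z(v, b) = 7*((-5 + 2*(2*2)**2)*v) = 7*((-5 + 2*4**2)*v) = 7*((-5 + 2*16)*v) = 7*((-5 + 32)*v) = 7*(27*v) = 189*v)
(Y(-5, 5) + z(13, -8))**2 = (0 + 189*13)**2 = (0 + 2457)**2 = 2457**2 = 6036849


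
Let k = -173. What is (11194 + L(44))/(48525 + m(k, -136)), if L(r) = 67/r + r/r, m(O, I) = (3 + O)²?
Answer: 492647/3406700 ≈ 0.14461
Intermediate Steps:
L(r) = 1 + 67/r (L(r) = 67/r + 1 = 1 + 67/r)
(11194 + L(44))/(48525 + m(k, -136)) = (11194 + (67 + 44)/44)/(48525 + (3 - 173)²) = (11194 + (1/44)*111)/(48525 + (-170)²) = (11194 + 111/44)/(48525 + 28900) = (492647/44)/77425 = (492647/44)*(1/77425) = 492647/3406700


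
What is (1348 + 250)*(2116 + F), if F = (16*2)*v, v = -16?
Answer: 2563192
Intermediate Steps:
F = -512 (F = (16*2)*(-16) = 32*(-16) = -512)
(1348 + 250)*(2116 + F) = (1348 + 250)*(2116 - 512) = 1598*1604 = 2563192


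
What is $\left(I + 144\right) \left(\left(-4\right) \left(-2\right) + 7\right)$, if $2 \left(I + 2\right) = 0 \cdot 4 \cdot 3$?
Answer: $2130$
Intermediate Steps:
$I = -2$ ($I = -2 + \frac{0 \cdot 4 \cdot 3}{2} = -2 + \frac{0 \cdot 3}{2} = -2 + \frac{1}{2} \cdot 0 = -2 + 0 = -2$)
$\left(I + 144\right) \left(\left(-4\right) \left(-2\right) + 7\right) = \left(-2 + 144\right) \left(\left(-4\right) \left(-2\right) + 7\right) = 142 \left(8 + 7\right) = 142 \cdot 15 = 2130$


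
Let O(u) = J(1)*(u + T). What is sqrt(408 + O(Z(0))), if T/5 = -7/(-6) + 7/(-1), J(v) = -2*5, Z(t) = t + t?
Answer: sqrt(6297)/3 ≈ 26.451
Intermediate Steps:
Z(t) = 2*t
J(v) = -10
T = -175/6 (T = 5*(-7/(-6) + 7/(-1)) = 5*(-7*(-1/6) + 7*(-1)) = 5*(7/6 - 7) = 5*(-35/6) = -175/6 ≈ -29.167)
O(u) = 875/3 - 10*u (O(u) = -10*(u - 175/6) = -10*(-175/6 + u) = 875/3 - 10*u)
sqrt(408 + O(Z(0))) = sqrt(408 + (875/3 - 20*0)) = sqrt(408 + (875/3 - 10*0)) = sqrt(408 + (875/3 + 0)) = sqrt(408 + 875/3) = sqrt(2099/3) = sqrt(6297)/3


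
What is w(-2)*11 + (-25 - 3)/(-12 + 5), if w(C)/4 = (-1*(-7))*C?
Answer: -612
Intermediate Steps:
w(C) = 28*C (w(C) = 4*((-1*(-7))*C) = 4*(7*C) = 28*C)
w(-2)*11 + (-25 - 3)/(-12 + 5) = (28*(-2))*11 + (-25 - 3)/(-12 + 5) = -56*11 - 28/(-7) = -616 - 28*(-1/7) = -616 + 4 = -612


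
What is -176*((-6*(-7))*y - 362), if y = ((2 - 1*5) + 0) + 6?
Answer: 41536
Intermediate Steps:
y = 3 (y = ((2 - 5) + 0) + 6 = (-3 + 0) + 6 = -3 + 6 = 3)
-176*((-6*(-7))*y - 362) = -176*(-6*(-7)*3 - 362) = -176*(42*3 - 362) = -176*(126 - 362) = -176*(-236) = 41536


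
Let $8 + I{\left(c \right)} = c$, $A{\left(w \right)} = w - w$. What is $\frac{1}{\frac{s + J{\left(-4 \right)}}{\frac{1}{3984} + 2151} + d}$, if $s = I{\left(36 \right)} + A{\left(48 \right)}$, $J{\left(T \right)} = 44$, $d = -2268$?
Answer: $- \frac{8569585}{19435531932} \approx -0.00044092$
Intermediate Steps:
$A{\left(w \right)} = 0$
$I{\left(c \right)} = -8 + c$
$s = 28$ ($s = \left(-8 + 36\right) + 0 = 28 + 0 = 28$)
$\frac{1}{\frac{s + J{\left(-4 \right)}}{\frac{1}{3984} + 2151} + d} = \frac{1}{\frac{28 + 44}{\frac{1}{3984} + 2151} - 2268} = \frac{1}{\frac{72}{\frac{1}{3984} + 2151} - 2268} = \frac{1}{\frac{72}{\frac{8569585}{3984}} - 2268} = \frac{1}{72 \cdot \frac{3984}{8569585} - 2268} = \frac{1}{\frac{286848}{8569585} - 2268} = \frac{1}{- \frac{19435531932}{8569585}} = - \frac{8569585}{19435531932}$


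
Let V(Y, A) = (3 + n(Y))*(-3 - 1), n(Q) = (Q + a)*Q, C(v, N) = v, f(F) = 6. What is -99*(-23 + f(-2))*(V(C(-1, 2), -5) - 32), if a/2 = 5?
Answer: -13464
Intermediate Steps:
a = 10 (a = 2*5 = 10)
n(Q) = Q*(10 + Q) (n(Q) = (Q + 10)*Q = (10 + Q)*Q = Q*(10 + Q))
V(Y, A) = -12 - 4*Y*(10 + Y) (V(Y, A) = (3 + Y*(10 + Y))*(-3 - 1) = (3 + Y*(10 + Y))*(-4) = -12 - 4*Y*(10 + Y))
-99*(-23 + f(-2))*(V(C(-1, 2), -5) - 32) = -99*(-23 + 6)*((-12 - 4*(-1)*(10 - 1)) - 32) = -(-1683)*((-12 - 4*(-1)*9) - 32) = -(-1683)*((-12 + 36) - 32) = -(-1683)*(24 - 32) = -(-1683)*(-8) = -99*136 = -13464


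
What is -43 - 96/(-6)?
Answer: -27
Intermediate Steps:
-43 - 96/(-6) = -43 - 96*(-1)/6 = -43 - 3*(-16/3) = -43 + 16 = -27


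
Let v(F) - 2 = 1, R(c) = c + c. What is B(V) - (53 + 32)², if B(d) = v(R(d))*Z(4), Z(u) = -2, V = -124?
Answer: -7231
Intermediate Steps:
R(c) = 2*c
v(F) = 3 (v(F) = 2 + 1 = 3)
B(d) = -6 (B(d) = 3*(-2) = -6)
B(V) - (53 + 32)² = -6 - (53 + 32)² = -6 - 1*85² = -6 - 1*7225 = -6 - 7225 = -7231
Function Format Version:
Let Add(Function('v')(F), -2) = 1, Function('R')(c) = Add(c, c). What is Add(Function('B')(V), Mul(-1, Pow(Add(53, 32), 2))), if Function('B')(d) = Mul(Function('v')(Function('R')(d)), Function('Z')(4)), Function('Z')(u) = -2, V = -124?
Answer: -7231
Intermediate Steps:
Function('R')(c) = Mul(2, c)
Function('v')(F) = 3 (Function('v')(F) = Add(2, 1) = 3)
Function('B')(d) = -6 (Function('B')(d) = Mul(3, -2) = -6)
Add(Function('B')(V), Mul(-1, Pow(Add(53, 32), 2))) = Add(-6, Mul(-1, Pow(Add(53, 32), 2))) = Add(-6, Mul(-1, Pow(85, 2))) = Add(-6, Mul(-1, 7225)) = Add(-6, -7225) = -7231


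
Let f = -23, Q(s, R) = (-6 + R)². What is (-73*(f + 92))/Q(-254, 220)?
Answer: -5037/45796 ≈ -0.10999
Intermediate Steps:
(-73*(f + 92))/Q(-254, 220) = (-73*(-23 + 92))/((-6 + 220)²) = (-73*69)/(214²) = -5037/45796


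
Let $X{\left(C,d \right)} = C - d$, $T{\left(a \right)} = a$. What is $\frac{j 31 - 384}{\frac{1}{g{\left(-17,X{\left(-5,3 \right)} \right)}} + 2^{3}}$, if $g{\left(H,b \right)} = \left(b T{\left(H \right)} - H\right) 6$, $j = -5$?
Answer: $- \frac{494802}{7345} \approx -67.366$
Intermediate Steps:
$g{\left(H,b \right)} = - 6 H + 6 H b$ ($g{\left(H,b \right)} = \left(b H - H\right) 6 = \left(H b - H\right) 6 = \left(- H + H b\right) 6 = - 6 H + 6 H b$)
$\frac{j 31 - 384}{\frac{1}{g{\left(-17,X{\left(-5,3 \right)} \right)}} + 2^{3}} = \frac{\left(-5\right) 31 - 384}{\frac{1}{6 \left(-17\right) \left(-1 - 8\right)} + 2^{3}} = \frac{-155 - 384}{\frac{1}{6 \left(-17\right) \left(-1 - 8\right)} + 8} = - \frac{539}{\frac{1}{6 \left(-17\right) \left(-1 - 8\right)} + 8} = - \frac{539}{\frac{1}{6 \left(-17\right) \left(-9\right)} + 8} = - \frac{539}{\frac{1}{918} + 8} = - \frac{539}{\frac{7345}{918}} = \left(-539\right) \frac{918}{7345} = - \frac{494802}{7345}$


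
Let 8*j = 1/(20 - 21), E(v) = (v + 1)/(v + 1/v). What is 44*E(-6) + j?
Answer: 10523/296 ≈ 35.551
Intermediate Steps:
E(v) = (1 + v)/(v + 1/v)
j = -⅛ (j = 1/(8*(20 - 21)) = (⅛)/(-1) = (⅛)*(-1) = -⅛ ≈ -0.12500)
44*E(-6) + j = 44*(-6*(1 - 6)/(1 + (-6)²)) - ⅛ = 44*(-6*(-5)/(1 + 36)) - ⅛ = 44*(-6*(-5)/37) - ⅛ = 44*(-6*1/37*(-5)) - ⅛ = 44*(30/37) - ⅛ = 1320/37 - ⅛ = 10523/296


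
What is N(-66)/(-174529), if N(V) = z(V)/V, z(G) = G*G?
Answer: 66/174529 ≈ 0.00037816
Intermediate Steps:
z(G) = G²
N(V) = V (N(V) = V²/V = V)
N(-66)/(-174529) = -66/(-174529) = -66*(-1/174529) = 66/174529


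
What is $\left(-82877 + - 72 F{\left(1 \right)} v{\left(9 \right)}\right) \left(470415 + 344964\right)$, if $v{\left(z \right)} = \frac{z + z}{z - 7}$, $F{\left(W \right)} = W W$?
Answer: $-68104530975$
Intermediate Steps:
$F{\left(W \right)} = W^{2}$
$v{\left(z \right)} = \frac{2 z}{-7 + z}$
$\left(-82877 + - 72 F{\left(1 \right)} v{\left(9 \right)}\right) \left(470415 + 344964\right) = \left(-82877 + - 72 \cdot 1^{2} \cdot 2 \cdot 9 \frac{1}{-7 + 9}\right) \left(470415 + 344964\right) = \left(-82877 + \left(-72\right) 1 \cdot 2 \cdot 9 \cdot \frac{1}{2}\right) 815379 = \left(-82877 - 72 \cdot 2 \cdot 9 \cdot \frac{1}{2}\right) 815379 = \left(-82877 - 648\right) 815379 = \left(-83525\right) 815379 = -68104530975$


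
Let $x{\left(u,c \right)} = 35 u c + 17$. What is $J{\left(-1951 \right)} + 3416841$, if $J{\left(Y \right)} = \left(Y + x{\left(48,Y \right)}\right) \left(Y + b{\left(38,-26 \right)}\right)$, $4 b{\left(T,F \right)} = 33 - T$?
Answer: $\frac{12812086545}{2} \approx 6.406 \cdot 10^{9}$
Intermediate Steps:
$x{\left(u,c \right)} = 17 + 35 c u$ ($x{\left(u,c \right)} = 35 c u + 17 = 17 + 35 c u$)
$b{\left(T,F \right)} = \frac{33}{4} - \frac{T}{4}$ ($b{\left(T,F \right)} = \frac{33 - T}{4} = \frac{33}{4} - \frac{T}{4}$)
$J{\left(Y \right)} = \left(17 + 1681 Y\right) \left(- \frac{5}{4} + Y\right)$ ($J{\left(Y \right)} = \left(Y + \left(17 + 35 Y 48\right)\right) \left(Y + \left(\frac{33}{4} - \frac{19}{2}\right)\right) = \left(Y + \left(17 + 1680 Y\right)\right) \left(Y + \left(\frac{33}{4} - \frac{19}{2}\right)\right) = \left(17 + 1681 Y\right) \left(Y - \frac{5}{4}\right) = \left(17 + 1681 Y\right) \left(- \frac{5}{4} + Y\right)$)
$J{\left(-1951 \right)} + 3416841 = \left(- \frac{85}{4} + 1681 \left(-1951\right)^{2} - - \frac{16265487}{4}\right) + 3416841 = \left(- \frac{85}{4} + 1681 \cdot 3806401 + \frac{16265487}{4}\right) + 3416841 = \left(- \frac{85}{4} + 6398560081 + \frac{16265487}{4}\right) + 3416841 = \frac{12805252863}{2} + 3416841 = \frac{12812086545}{2}$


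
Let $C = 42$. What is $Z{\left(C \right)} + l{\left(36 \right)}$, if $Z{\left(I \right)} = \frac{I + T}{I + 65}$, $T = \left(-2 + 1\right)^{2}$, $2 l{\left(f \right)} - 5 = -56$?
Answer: $- \frac{5371}{214} \approx -25.098$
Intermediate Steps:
$l{\left(f \right)} = - \frac{51}{2}$ ($l{\left(f \right)} = \frac{5}{2} + \frac{1}{2} \left(-56\right) = \frac{5}{2} - 28 = - \frac{51}{2}$)
$T = 1$ ($T = \left(-1\right)^{2} = 1$)
$Z{\left(I \right)} = \frac{1 + I}{65 + I}$ ($Z{\left(I \right)} = \frac{I + 1}{I + 65} = \frac{1 + I}{65 + I}$)
$Z{\left(C \right)} + l{\left(36 \right)} = \frac{1 + 42}{65 + 42} - \frac{51}{2} = \frac{1}{107} \cdot 43 - \frac{51}{2} = \frac{43}{107} - \frac{51}{2} = - \frac{5371}{214}$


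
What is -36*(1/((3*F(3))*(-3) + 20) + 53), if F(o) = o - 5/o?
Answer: -3825/2 ≈ -1912.5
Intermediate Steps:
-36*(1/((3*F(3))*(-3) + 20) + 53) = -36*(1/((3*(3 - 5/3))*(-3) + 20) + 53) = -36*(1/((3*(4/3))*(-3) + 20) + 53) = -36*(1/(4*(-3) + 20) + 53) = -36*(1/(-12 + 20) + 53) = -36*(1/8 + 53) = -36*(⅛ + 53) = -36*425/8 = -3825/2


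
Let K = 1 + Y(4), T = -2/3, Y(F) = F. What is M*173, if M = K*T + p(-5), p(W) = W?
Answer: -4325/3 ≈ -1441.7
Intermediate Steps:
T = -⅔ (T = -2*⅓ = -⅔ ≈ -0.66667)
K = 5 (K = 1 + 4 = 5)
M = -25/3 (M = 5*(-⅔) - 5 = -10/3 - 5 = -25/3 ≈ -8.3333)
M*173 = -25/3*173 = -4325/3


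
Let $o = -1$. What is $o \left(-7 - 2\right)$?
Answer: $9$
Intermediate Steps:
$o \left(-7 - 2\right) = - (-7 - 2) = \left(-1\right) \left(-9\right) = 9$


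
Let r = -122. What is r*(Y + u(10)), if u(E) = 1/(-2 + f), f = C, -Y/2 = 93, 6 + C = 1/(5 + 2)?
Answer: 1248914/55 ≈ 22708.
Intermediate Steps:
C = -41/7 (C = -6 + 1/(5 + 2) = -6 + 1/7 = -41/7 ≈ -5.8571)
Y = -186 (Y = -2*93 = -186)
f = -41/7 ≈ -5.8571
u(E) = -7/55 (u(E) = 1/(-2 - 41/7) = 1/(-55/7) = -7/55)
r*(Y + u(10)) = -122*(-186 - 7/55) = -122*(-10237/55) = 1248914/55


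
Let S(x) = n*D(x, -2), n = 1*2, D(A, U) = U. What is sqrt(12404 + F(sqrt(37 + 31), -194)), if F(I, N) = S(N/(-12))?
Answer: 20*sqrt(31) ≈ 111.36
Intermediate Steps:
n = 2
S(x) = -4 (S(x) = 2*(-2) = -4)
F(I, N) = -4
sqrt(12404 + F(sqrt(37 + 31), -194)) = sqrt(12404 - 4) = sqrt(12400) = 20*sqrt(31)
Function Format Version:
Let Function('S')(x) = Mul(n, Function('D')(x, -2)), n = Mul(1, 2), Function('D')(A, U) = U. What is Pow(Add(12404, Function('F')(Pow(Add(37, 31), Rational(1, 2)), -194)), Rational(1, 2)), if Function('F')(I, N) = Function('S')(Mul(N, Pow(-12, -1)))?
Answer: Mul(20, Pow(31, Rational(1, 2))) ≈ 111.36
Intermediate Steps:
n = 2
Function('S')(x) = -4 (Function('S')(x) = Mul(2, -2) = -4)
Function('F')(I, N) = -4
Pow(Add(12404, Function('F')(Pow(Add(37, 31), Rational(1, 2)), -194)), Rational(1, 2)) = Pow(Add(12404, -4), Rational(1, 2)) = Pow(12400, Rational(1, 2)) = Mul(20, Pow(31, Rational(1, 2)))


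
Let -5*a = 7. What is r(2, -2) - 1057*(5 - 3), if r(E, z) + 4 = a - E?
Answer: -10607/5 ≈ -2121.4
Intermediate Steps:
a = -7/5 (a = -⅕*7 = -7/5 ≈ -1.4000)
r(E, z) = -27/5 - E (r(E, z) = -4 + (-7/5 - E) = -27/5 - E)
r(2, -2) - 1057*(5 - 3) = (-27/5 - 1*2) - 1057*(5 - 3) = (-27/5 - 2) - 1057*2 = -37/5 - 151*14 = -37/5 - 2114 = -10607/5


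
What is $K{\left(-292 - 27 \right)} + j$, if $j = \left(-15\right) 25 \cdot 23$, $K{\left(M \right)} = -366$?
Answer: $-8991$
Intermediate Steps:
$j = -8625$ ($j = \left(-375\right) 23 = -8625$)
$K{\left(-292 - 27 \right)} + j = -366 - 8625 = -8991$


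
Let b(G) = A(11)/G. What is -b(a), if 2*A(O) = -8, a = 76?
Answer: 1/19 ≈ 0.052632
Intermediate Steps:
A(O) = -4 (A(O) = (1/2)*(-8) = -4)
b(G) = -4/G
-b(a) = -(-4)/76 = -1*(-1/19) = 1/19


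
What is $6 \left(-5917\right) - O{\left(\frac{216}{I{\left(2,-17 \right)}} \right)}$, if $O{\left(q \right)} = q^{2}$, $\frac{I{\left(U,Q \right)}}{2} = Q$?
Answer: $- \frac{10271742}{289} \approx -35542.0$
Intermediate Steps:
$I{\left(U,Q \right)} = 2 Q$
$6 \left(-5917\right) - O{\left(\frac{216}{I{\left(2,-17 \right)}} \right)} = 6 \left(-5917\right) - \left(\frac{216}{2 \left(-17\right)}\right)^{2} = -35502 - \left(\frac{216}{-34}\right)^{2} = -35502 - \left(216 \left(- \frac{1}{34}\right)\right)^{2} = -35502 - \left(- \frac{108}{17}\right)^{2} = -35502 - \frac{11664}{289} = - \frac{10271742}{289}$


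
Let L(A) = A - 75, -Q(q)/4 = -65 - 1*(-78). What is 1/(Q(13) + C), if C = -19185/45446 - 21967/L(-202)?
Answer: 12588542/338393853 ≈ 0.037201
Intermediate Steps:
Q(q) = -52 (Q(q) = -4*(-65 - 1*(-78)) = -4*(-65 + 78) = -4*13 = -52)
L(A) = -75 + A
C = 992998037/12588542 (C = -19185/45446 - 21967/(-75 - 202) = -19185*1/45446 - 21967/(-277) = -19185/45446 - 21967*(-1/277) = -19185/45446 + 21967/277 = 992998037/12588542 ≈ 78.881)
1/(Q(13) + C) = 1/(-52 + 992998037/12588542) = 1/(338393853/12588542) = 12588542/338393853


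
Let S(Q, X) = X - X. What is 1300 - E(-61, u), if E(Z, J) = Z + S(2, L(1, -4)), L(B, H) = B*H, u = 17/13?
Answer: 1361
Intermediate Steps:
u = 17/13 (u = 17*(1/13) = 17/13 ≈ 1.3077)
S(Q, X) = 0
E(Z, J) = Z (E(Z, J) = Z + 0 = Z)
1300 - E(-61, u) = 1300 - 1*(-61) = 1300 + 61 = 1361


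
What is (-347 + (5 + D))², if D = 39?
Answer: 91809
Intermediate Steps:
(-347 + (5 + D))² = (-347 + (5 + 39))² = (-347 + 44)² = (-303)² = 91809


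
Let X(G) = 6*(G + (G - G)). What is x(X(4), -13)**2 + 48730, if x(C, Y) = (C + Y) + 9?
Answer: 49130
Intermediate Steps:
X(G) = 6*G (X(G) = 6*(G + 0) = 6*G)
x(C, Y) = 9 + C + Y
x(X(4), -13)**2 + 48730 = (9 + 6*4 - 13)**2 + 48730 = (9 + 24 - 13)**2 + 48730 = 20**2 + 48730 = 400 + 48730 = 49130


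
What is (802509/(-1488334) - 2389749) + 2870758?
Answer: 715901246497/1488334 ≈ 4.8101e+5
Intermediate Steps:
(802509/(-1488334) - 2389749) + 2870758 = (802509*(-1/1488334) - 2389749) + 2870758 = (-802509/1488334 - 2389749) + 2870758 = -3556745490675/1488334 + 2870758 = 715901246497/1488334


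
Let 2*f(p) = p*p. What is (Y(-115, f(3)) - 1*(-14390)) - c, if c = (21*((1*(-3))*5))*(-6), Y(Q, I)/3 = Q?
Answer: 12155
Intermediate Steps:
f(p) = p²/2 (f(p) = (p*p)/2 = p²/2)
Y(Q, I) = 3*Q
c = 1890 (c = (21*(-3*5))*(-6) = (21*(-15))*(-6) = -315*(-6) = 1890)
(Y(-115, f(3)) - 1*(-14390)) - c = (3*(-115) - 1*(-14390)) - 1*1890 = (-345 + 14390) - 1890 = 14045 - 1890 = 12155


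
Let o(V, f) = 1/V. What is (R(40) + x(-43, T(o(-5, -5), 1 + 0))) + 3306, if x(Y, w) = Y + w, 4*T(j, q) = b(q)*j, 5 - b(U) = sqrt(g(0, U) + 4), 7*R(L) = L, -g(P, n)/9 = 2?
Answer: 91517/28 + I*sqrt(14)/20 ≈ 3268.5 + 0.18708*I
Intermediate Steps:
g(P, n) = -18 (g(P, n) = -9*2 = -18)
R(L) = L/7
b(U) = 5 - I*sqrt(14) (b(U) = 5 - sqrt(-18 + 4) = 5 - sqrt(-14) = 5 - I*sqrt(14))
T(j, q) = j*(5 - I*sqrt(14))/4 (T(j, q) = ((5 - I*sqrt(14))*j)/4 = (j*(5 - I*sqrt(14)))/4 = j*(5 - I*sqrt(14))/4)
(R(40) + x(-43, T(o(-5, -5), 1 + 0))) + 3306 = ((1/7)*40 + (-43 + (1/4)*(5 - I*sqrt(14))/(-5))) + 3306 = (40/7 + (-43 + (1/4)*(-1/5)*(5 - I*sqrt(14)))) + 3306 = (40/7 + (-43 + (-1/4 + I*sqrt(14)/20))) + 3306 = (40/7 + (-173/4 + I*sqrt(14)/20)) + 3306 = (-1051/28 + I*sqrt(14)/20) + 3306 = 91517/28 + I*sqrt(14)/20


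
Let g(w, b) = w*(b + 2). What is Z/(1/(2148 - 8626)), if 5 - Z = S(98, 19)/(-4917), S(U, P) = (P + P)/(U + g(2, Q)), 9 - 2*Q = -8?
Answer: -18952380134/585123 ≈ -32390.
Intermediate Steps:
Q = 17/2 (Q = 9/2 - 1/2*(-8) = 9/2 + 4 = 17/2 ≈ 8.5000)
g(w, b) = w*(2 + b)
S(U, P) = 2*P/(21 + U) (S(U, P) = (P + P)/(U + 2*(2 + 17/2)) = (2*P)/(U + 2*(21/2)) = (2*P)/(U + 21) = (2*P)/(21 + U) = 2*P/(21 + U))
Z = 2925653/585123 (Z = 5 - 2*19/(21 + 98)/(-4917) = 5 - 2*19/119*(-1)/4917 = 5 - 2*19*(1/119)*(-1)/4917 = 5 - 38*(-1)/(119*4917) = 5 - 1*(-38/585123) = 5 + 38/585123 = 2925653/585123 ≈ 5.0001)
Z/(1/(2148 - 8626)) = 2925653/(585123*(1/(2148 - 8626))) = 2925653/(585123*(1/(-6478))) = 2925653/(585123*(-1/6478)) = (2925653/585123)*(-6478) = -18952380134/585123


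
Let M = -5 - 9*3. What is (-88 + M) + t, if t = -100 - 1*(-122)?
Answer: -98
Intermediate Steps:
t = 22 (t = -100 + 122 = 22)
M = -32 (M = -5 - 27 = -32)
(-88 + M) + t = (-88 - 32) + 22 = -120 + 22 = -98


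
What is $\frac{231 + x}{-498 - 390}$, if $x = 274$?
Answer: $- \frac{505}{888} \approx -0.56869$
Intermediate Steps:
$\frac{231 + x}{-498 - 390} = \frac{231 + 274}{-498 - 390} = \frac{505}{-888} = 505 \left(- \frac{1}{888}\right) = - \frac{505}{888}$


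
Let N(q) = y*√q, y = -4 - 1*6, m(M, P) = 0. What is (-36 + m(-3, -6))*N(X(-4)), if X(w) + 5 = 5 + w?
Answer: 720*I ≈ 720.0*I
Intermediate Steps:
X(w) = w (X(w) = -5 + (5 + w) = w)
y = -10 (y = -4 - 6 = -10)
N(q) = -10*√q
(-36 + m(-3, -6))*N(X(-4)) = (-36 + 0)*(-20*I) = -(-360)*2*I = -(-720)*I = 720*I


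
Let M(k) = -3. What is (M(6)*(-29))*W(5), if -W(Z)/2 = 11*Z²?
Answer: -47850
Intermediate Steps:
W(Z) = -22*Z²
(M(6)*(-29))*W(5) = (-3*(-29))*(-22*5²) = 87*(-22*25) = 87*(-550) = -47850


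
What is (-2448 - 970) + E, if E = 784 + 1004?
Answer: -1630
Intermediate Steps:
E = 1788
(-2448 - 970) + E = (-2448 - 970) + 1788 = -3418 + 1788 = -1630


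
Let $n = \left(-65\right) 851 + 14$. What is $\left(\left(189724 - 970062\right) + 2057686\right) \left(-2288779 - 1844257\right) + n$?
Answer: $-5279325323829$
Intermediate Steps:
$n = -55301$ ($n = -55315 + 14 = -55301$)
$\left(\left(189724 - 970062\right) + 2057686\right) \left(-2288779 - 1844257\right) + n = \left(\left(189724 - 970062\right) + 2057686\right) \left(-2288779 - 1844257\right) - 55301 = \left(-780338 + 2057686\right) \left(-4133036\right) - 55301 = 1277348 \left(-4133036\right) - 55301 = -5279325268528 - 55301 = -5279325323829$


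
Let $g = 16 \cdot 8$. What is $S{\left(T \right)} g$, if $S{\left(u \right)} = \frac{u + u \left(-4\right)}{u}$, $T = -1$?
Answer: $-384$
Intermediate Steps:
$g = 128$
$S{\left(u \right)} = -3$ ($S{\left(u \right)} = \frac{u - 4 u}{u} = \frac{\left(-3\right) u}{u} = -3$)
$S{\left(T \right)} g = \left(-3\right) 128 = -384$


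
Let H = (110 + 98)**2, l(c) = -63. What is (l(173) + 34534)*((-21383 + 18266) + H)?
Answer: 1383907237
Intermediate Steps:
H = 43264 (H = 208**2 = 43264)
(l(173) + 34534)*((-21383 + 18266) + H) = (-63 + 34534)*((-21383 + 18266) + 43264) = 34471*(-3117 + 43264) = 34471*40147 = 1383907237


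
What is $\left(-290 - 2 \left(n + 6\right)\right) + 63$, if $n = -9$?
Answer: $-221$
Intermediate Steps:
$\left(-290 - 2 \left(n + 6\right)\right) + 63 = \left(-290 - 2 \left(-9 + 6\right)\right) + 63 = \left(-290 - -6\right) + 63 = \left(-290 + 6\right) + 63 = -284 + 63 = -221$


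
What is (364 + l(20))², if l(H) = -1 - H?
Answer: 117649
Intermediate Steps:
(364 + l(20))² = (364 + (-1 - 1*20))² = (364 + (-1 - 20))² = (364 - 21)² = 343² = 117649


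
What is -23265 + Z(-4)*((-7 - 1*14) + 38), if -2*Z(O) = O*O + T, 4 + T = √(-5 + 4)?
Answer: -23367 - 17*I/2 ≈ -23367.0 - 8.5*I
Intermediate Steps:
T = -4 + I (T = -4 + √(-5 + 4) = -4 + √(-1) = -4 + I ≈ -4.0 + 1.0*I)
Z(O) = 2 - I/2 - O²/2 (Z(O) = -(O*O + (-4 + I))/2 = -(O² + (-4 + I))/2 = -(-4 + I + O²)/2 = 2 - I/2 - O²/2)
-23265 + Z(-4)*((-7 - 1*14) + 38) = -23265 + (2 - I/2 - ½*(-4)²)*((-7 - 1*14) + 38) = -23265 + (2 - I/2 - ½*16)*((-7 - 14) + 38) = -23265 + (2 - I/2 - 8)*(-21 + 38) = -23265 + (-6 - I/2)*17 = -23265 + (-102 - 17*I/2) = -23367 - 17*I/2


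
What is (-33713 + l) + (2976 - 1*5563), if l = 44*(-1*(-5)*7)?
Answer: -34760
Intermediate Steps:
l = 1540 (l = 44*(5*7) = 44*35 = 1540)
(-33713 + l) + (2976 - 1*5563) = (-33713 + 1540) + (2976 - 1*5563) = -32173 + (2976 - 5563) = -32173 - 2587 = -34760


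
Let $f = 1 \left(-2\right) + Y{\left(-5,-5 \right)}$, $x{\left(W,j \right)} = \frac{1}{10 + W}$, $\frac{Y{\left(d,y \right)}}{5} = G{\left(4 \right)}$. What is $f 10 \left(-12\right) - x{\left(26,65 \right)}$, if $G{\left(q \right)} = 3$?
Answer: $- \frac{56161}{36} \approx -1560.0$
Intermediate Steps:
$Y{\left(d,y \right)} = 15$ ($Y{\left(d,y \right)} = 5 \cdot 3 = 15$)
$f = 13$ ($f = 1 \left(-2\right) + 15 = -2 + 15 = 13$)
$f 10 \left(-12\right) - x{\left(26,65 \right)} = 13 \cdot 10 \left(-12\right) - \frac{1}{10 + 26} = 130 \left(-12\right) - \frac{1}{36} = -1560 - \frac{1}{36} = - \frac{56161}{36}$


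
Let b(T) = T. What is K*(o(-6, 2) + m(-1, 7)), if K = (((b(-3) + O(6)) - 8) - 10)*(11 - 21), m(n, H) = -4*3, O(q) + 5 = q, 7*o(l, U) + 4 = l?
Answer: -18800/7 ≈ -2685.7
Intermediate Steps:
o(l, U) = -4/7 + l/7
O(q) = -5 + q
m(n, H) = -12
K = 200 (K = (((-3 + (-5 + 6)) - 8) - 10)*(11 - 21) = (((-3 + 1) - 8) - 10)*(-10) = ((-2 - 8) - 10)*(-10) = (-10 - 10)*(-10) = -20*(-10) = 200)
K*(o(-6, 2) + m(-1, 7)) = 200*((-4/7 + (⅐)*(-6)) - 12) = 200*((-4/7 - 6/7) - 12) = 200*(-10/7 - 12) = 200*(-94/7) = -18800/7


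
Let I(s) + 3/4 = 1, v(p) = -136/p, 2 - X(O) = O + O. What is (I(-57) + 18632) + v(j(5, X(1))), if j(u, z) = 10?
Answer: 372373/20 ≈ 18619.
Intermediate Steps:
X(O) = 2 - 2*O (X(O) = 2 - (O + O) = 2 - 2*O)
I(s) = ¼ (I(s) = -¾ + 1 = ¼)
(I(-57) + 18632) + v(j(5, X(1))) = (¼ + 18632) - 136/10 = 74529/4 - 136*⅒ = 74529/4 - 68/5 = 372373/20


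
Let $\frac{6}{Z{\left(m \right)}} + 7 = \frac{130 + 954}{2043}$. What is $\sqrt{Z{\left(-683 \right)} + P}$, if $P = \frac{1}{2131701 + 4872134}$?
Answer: $\frac{i \sqrt{7947385004190929592535}}{92569687195} \approx 0.96304 i$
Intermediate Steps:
$Z{\left(m \right)} = - \frac{12258}{13217}$ ($Z{\left(m \right)} = \frac{6}{-7 + \frac{130 + 954}{2043}} = \frac{6}{-7 + 1084 \cdot \frac{1}{2043}} = \frac{6}{-7 + \frac{1084}{2043}} = \frac{6}{- \frac{13217}{2043}} = 6 \left(- \frac{2043}{13217}\right) = - \frac{12258}{13217}$)
$P = \frac{1}{7003835} \approx 1.4278 \cdot 10^{-7}$
$\sqrt{Z{\left(-683 \right)} + P} = \sqrt{- \frac{12258}{13217} + \frac{1}{7003835}} = \sqrt{- \frac{85852996213}{92569687195}} = \frac{i \sqrt{7947385004190929592535}}{92569687195}$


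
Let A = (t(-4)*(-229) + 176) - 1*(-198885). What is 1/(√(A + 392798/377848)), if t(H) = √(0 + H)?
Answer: 2*√47231/√(37607596763 - 86527192*I) ≈ 0.0022413 + 2.5784e-6*I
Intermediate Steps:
t(H) = √H
A = 199061 - 458*I (A = (√(-4)*(-229) + 176) - 1*(-198885) = ((2*I)*(-229) + 176) + 198885 = (-458*I + 176) + 198885 = (176 - 458*I) + 198885 = 199061 - 458*I ≈ 1.9906e+5 - 458.0*I)
1/(√(A + 392798/377848)) = 1/(√((199061 - 458*I) + 392798/377848)) = 1/(√((199061 - 458*I) + 392798*(1/377848))) = 1/(√((199061 - 458*I) + 196399/188924)) = 1/(√(37607596763/188924 - 458*I)) = (37607596763/188924 - 458*I)^(-½)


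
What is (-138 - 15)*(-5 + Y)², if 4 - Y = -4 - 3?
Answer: -5508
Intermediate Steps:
Y = 11 (Y = 4 - (-4 - 3) = 4 - 1*(-7) = 4 + 7 = 11)
(-138 - 15)*(-5 + Y)² = (-138 - 15)*(-5 + 11)² = -153*6² = -153*36 = -5508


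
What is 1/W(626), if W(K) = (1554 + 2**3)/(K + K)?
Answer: 626/781 ≈ 0.80154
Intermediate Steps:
W(K) = 781/K (W(K) = (1554 + 8)/((2*K)) = 1562*(1/(2*K)) = 781/K)
1/W(626) = 1/(781/626) = 626/781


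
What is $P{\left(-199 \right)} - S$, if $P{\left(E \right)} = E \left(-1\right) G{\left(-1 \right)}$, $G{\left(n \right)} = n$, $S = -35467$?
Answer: $35268$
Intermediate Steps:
$P{\left(E \right)} = E$ ($P{\left(E \right)} = E \left(-1\right) \left(-1\right) = - E \left(-1\right) = E$)
$P{\left(-199 \right)} - S = -199 - -35467 = -199 + 35467 = 35268$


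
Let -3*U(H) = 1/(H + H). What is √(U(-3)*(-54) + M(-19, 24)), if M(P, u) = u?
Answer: √21 ≈ 4.5826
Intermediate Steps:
U(H) = -1/(6*H) (U(H) = -1/(3*(H + H)) = -1/(2*H)/3 = -1/(6*H))
√(U(-3)*(-54) + M(-19, 24)) = √(-⅙/(-3)*(-54) + 24) = √(-⅙*(-⅓)*(-54) + 24) = √((1/18)*(-54) + 24) = √(-3 + 24) = √21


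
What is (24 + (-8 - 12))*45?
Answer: 180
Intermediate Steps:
(24 + (-8 - 12))*45 = (24 - 20)*45 = 4*45 = 180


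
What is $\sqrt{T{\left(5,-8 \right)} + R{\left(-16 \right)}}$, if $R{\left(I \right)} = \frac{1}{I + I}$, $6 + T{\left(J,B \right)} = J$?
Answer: $\frac{i \sqrt{66}}{8} \approx 1.0155 i$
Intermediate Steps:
$T{\left(J,B \right)} = -6 + J$
$R{\left(I \right)} = \frac{1}{2 I}$
$\sqrt{T{\left(5,-8 \right)} + R{\left(-16 \right)}} = \sqrt{\left(-6 + 5\right) + \frac{1}{2 \left(-16\right)}} = \sqrt{-1 + \frac{1}{2} \left(- \frac{1}{16}\right)} = \sqrt{-1 - \frac{1}{32}} = \sqrt{- \frac{33}{32}} = \frac{i \sqrt{66}}{8}$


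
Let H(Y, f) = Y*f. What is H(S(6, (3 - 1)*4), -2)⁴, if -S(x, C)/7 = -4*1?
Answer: 9834496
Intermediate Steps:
S(x, C) = 28 (S(x, C) = -(-28) = -7*(-4) = 28)
H(S(6, (3 - 1)*4), -2)⁴ = (28*(-2))⁴ = (-56)⁴ = 9834496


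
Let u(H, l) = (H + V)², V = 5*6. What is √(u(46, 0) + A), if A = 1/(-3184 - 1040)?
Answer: √1610256318/528 ≈ 76.000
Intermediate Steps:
V = 30
A = -1/4224 (A = 1/(-4224) = -1/4224 ≈ -0.00023674)
u(H, l) = (30 + H)² (u(H, l) = (H + 30)² = (30 + H)²)
√(u(46, 0) + A) = √((30 + 46)² - 1/4224) = √(76² - 1/4224) = √(5776 - 1/4224) = √(24397823/4224) = √1610256318/528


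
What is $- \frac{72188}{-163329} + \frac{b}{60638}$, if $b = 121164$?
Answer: $\frac{12083465450}{4951971951} \approx 2.4401$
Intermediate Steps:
$- \frac{72188}{-163329} + \frac{b}{60638} = - \frac{72188}{-163329} + \frac{121164}{60638} = \left(-72188\right) \left(- \frac{1}{163329}\right) + 121164 \cdot \frac{1}{60638} = \frac{72188}{163329} + \frac{60582}{30319} = \frac{12083465450}{4951971951}$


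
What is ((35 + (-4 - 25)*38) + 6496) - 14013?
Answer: -8584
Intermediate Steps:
((35 + (-4 - 25)*38) + 6496) - 14013 = ((35 - 29*38) + 6496) - 14013 = ((35 - 1102) + 6496) - 14013 = (-1067 + 6496) - 14013 = 5429 - 14013 = -8584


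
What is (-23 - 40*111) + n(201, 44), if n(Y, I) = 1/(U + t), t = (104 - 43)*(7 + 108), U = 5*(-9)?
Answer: -31107109/6970 ≈ -4463.0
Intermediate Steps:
U = -45
t = 7015 (t = 61*115 = 7015)
n(Y, I) = 1/6970 (n(Y, I) = 1/(-45 + 7015) = 1/6970)
(-23 - 40*111) + n(201, 44) = (-23 - 40*111) + 1/6970 = (-23 - 4440) + 1/6970 = -4463 + 1/6970 = -31107109/6970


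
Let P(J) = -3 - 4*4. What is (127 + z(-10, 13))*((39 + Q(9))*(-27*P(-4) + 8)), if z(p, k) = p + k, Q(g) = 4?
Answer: 2912390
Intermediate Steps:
P(J) = -19 (P(J) = -3 - 16 = -19)
z(p, k) = k + p
(127 + z(-10, 13))*((39 + Q(9))*(-27*P(-4) + 8)) = (127 + (13 - 10))*((39 + 4)*(-27*(-19) + 8)) = (127 + 3)*(43*(513 + 8)) = 130*(43*521) = 130*22403 = 2912390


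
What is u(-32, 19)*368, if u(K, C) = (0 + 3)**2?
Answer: 3312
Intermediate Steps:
u(K, C) = 9 (u(K, C) = 3**2 = 9)
u(-32, 19)*368 = 9*368 = 3312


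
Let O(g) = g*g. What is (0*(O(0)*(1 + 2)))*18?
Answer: 0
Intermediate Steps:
O(g) = g²
(0*(O(0)*(1 + 2)))*18 = (0*(0²*(1 + 2)))*18 = (0*(0*3))*18 = (0*0)*18 = 0*18 = 0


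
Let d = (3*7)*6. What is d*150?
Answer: 18900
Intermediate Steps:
d = 126 (d = 21*6 = 126)
d*150 = 126*150 = 18900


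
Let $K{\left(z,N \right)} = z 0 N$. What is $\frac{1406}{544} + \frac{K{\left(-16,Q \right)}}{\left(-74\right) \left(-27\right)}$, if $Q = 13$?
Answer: $\frac{703}{272} \approx 2.5846$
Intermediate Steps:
$K{\left(z,N \right)} = 0$ ($K{\left(z,N \right)} = 0 N = 0$)
$\frac{1406}{544} + \frac{K{\left(-16,Q \right)}}{\left(-74\right) \left(-27\right)} = \frac{1406}{544} + \frac{0}{\left(-74\right) \left(-27\right)} = 1406 \cdot \frac{1}{544} + \frac{0}{1998} = \frac{703}{272} + 0 \cdot \frac{1}{1998} = \frac{703}{272} + 0 = \frac{703}{272}$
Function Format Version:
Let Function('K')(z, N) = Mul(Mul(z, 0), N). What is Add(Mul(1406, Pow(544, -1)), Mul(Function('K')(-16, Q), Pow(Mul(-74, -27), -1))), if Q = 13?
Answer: Rational(703, 272) ≈ 2.5846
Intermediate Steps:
Function('K')(z, N) = 0 (Function('K')(z, N) = Mul(0, N) = 0)
Add(Mul(1406, Pow(544, -1)), Mul(Function('K')(-16, Q), Pow(Mul(-74, -27), -1))) = Add(Mul(1406, Pow(544, -1)), Mul(0, Pow(Mul(-74, -27), -1))) = Add(Mul(1406, Rational(1, 544)), Mul(0, Pow(1998, -1))) = Add(Rational(703, 272), Mul(0, Rational(1, 1998))) = Add(Rational(703, 272), 0) = Rational(703, 272)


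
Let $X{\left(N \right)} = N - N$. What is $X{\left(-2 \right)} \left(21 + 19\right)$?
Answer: $0$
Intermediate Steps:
$X{\left(N \right)} = 0$
$X{\left(-2 \right)} \left(21 + 19\right) = 0 \left(21 + 19\right) = 0 \cdot 40 = 0$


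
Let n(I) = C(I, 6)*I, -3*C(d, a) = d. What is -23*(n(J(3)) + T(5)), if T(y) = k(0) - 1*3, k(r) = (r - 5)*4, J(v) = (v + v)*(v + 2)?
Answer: 7429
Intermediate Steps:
J(v) = 2*v*(2 + v) (J(v) = (2*v)*(2 + v) = 2*v*(2 + v))
C(d, a) = -d/3
k(r) = -20 + 4*r (k(r) = (-5 + r)*4 = -20 + 4*r)
T(y) = -23 (T(y) = (-20 + 4*0) - 1*3 = (-20 + 0) - 3 = -20 - 3 = -23)
n(I) = -I²/3 (n(I) = (-I/3)*I = -I²/3)
-23*(n(J(3)) + T(5)) = -23*(-36*(2 + 3)²/3 - 23) = -23*(-(2*3*5)²/3 - 23) = -23*(-⅓*30² - 23) = -23*(-⅓*900 - 23) = -23*(-300 - 23) = -23*(-323) = 7429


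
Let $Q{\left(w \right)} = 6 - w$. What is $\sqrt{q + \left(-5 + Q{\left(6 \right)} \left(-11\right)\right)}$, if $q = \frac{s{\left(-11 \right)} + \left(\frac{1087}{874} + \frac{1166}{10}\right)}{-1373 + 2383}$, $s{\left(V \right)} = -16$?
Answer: $\frac{i \sqrt{954393903691}}{441370} \approx 2.2134 i$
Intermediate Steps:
$q = \frac{445057}{4413700}$ ($q = \frac{-16 + \left(\frac{1087}{874} + \frac{1166}{10}\right)}{-1373 + 2383} = \frac{-16 + \left(1087 \cdot \frac{1}{874} + 1166 \cdot \frac{1}{10}\right)}{1010} = \left(-16 + \left(\frac{1087}{874} + \frac{583}{5}\right)\right) \frac{1}{1010} = \left(-16 + \frac{514977}{4370}\right) \frac{1}{1010} = \frac{445057}{4370} \cdot \frac{1}{1010} = \frac{445057}{4413700} \approx 0.10084$)
$\sqrt{q + \left(-5 + Q{\left(6 \right)} \left(-11\right)\right)} = \sqrt{\frac{445057}{4413700} - \left(5 - \left(6 - 6\right) \left(-11\right)\right)} = \sqrt{\frac{445057}{4413700} + \left(-5 + 0 \left(-11\right)\right)} = \sqrt{\frac{445057}{4413700} + \left(-5 + 0\right)} = \sqrt{\frac{445057}{4413700} - 5} = \sqrt{- \frac{21623443}{4413700}} = \frac{i \sqrt{954393903691}}{441370}$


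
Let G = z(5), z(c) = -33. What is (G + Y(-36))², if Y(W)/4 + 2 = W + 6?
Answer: 25921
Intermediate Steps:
Y(W) = 16 + 4*W (Y(W) = -8 + 4*(W + 6) = -8 + 4*(6 + W) = -8 + (24 + 4*W) = 16 + 4*W)
G = -33
(G + Y(-36))² = (-33 + (16 + 4*(-36)))² = (-33 + (16 - 144))² = (-33 - 128)² = (-161)² = 25921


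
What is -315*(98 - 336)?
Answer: 74970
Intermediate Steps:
-315*(98 - 336) = -315*(-238) = 74970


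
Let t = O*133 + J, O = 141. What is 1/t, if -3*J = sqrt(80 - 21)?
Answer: 168777/3165075022 + 3*sqrt(59)/3165075022 ≈ 5.3332e-5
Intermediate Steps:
J = -sqrt(59)/3 (J = -sqrt(80 - 21)/3 = -sqrt(59)/3 ≈ -2.5604)
t = 18753 - sqrt(59)/3 (t = 141*133 - sqrt(59)/3 = 18753 - sqrt(59)/3 ≈ 18750.)
1/t = 1/(18753 - sqrt(59)/3)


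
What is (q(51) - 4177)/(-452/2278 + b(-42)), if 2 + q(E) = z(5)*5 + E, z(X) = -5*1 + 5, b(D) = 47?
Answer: -1567264/17769 ≈ -88.202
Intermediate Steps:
z(X) = 0 (z(X) = -5 + 5 = 0)
q(E) = -2 + E (q(E) = -2 + (0*5 + E) = -2 + (0 + E) = -2 + E)
(q(51) - 4177)/(-452/2278 + b(-42)) = ((-2 + 51) - 4177)/(-452/2278 + 47) = (49 - 4177)/(-452*1/2278 + 47) = -4128/(-226/1139 + 47) = -4128/53307/1139 = -4128*1139/53307 = -1567264/17769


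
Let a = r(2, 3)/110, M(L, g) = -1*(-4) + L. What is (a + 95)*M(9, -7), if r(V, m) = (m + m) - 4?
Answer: 67938/55 ≈ 1235.2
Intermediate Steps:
M(L, g) = 4 + L
r(V, m) = -4 + 2*m (r(V, m) = 2*m - 4 = -4 + 2*m)
a = 1/55 (a = (-4 + 2*3)/110 = (-4 + 6)*(1/110) = 2*(1/110) = 1/55 ≈ 0.018182)
(a + 95)*M(9, -7) = (1/55 + 95)*(4 + 9) = (5226/55)*13 = 67938/55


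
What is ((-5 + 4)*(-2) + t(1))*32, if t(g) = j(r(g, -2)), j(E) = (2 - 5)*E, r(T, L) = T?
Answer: -32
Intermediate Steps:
j(E) = -3*E
t(g) = -3*g
((-5 + 4)*(-2) + t(1))*32 = ((-5 + 4)*(-2) - 3*1)*32 = (-1*(-2) - 3)*32 = (2 - 3)*32 = -1*32 = -32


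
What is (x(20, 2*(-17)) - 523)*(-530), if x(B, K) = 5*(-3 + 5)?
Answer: 271890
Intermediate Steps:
x(B, K) = 10 (x(B, K) = 5*2 = 10)
(x(20, 2*(-17)) - 523)*(-530) = (10 - 523)*(-530) = -513*(-530) = 271890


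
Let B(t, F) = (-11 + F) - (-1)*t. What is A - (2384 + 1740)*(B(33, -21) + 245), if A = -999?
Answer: -1015503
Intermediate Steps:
B(t, F) = -11 + F + t (B(t, F) = (-11 + F) + t = -11 + F + t)
A - (2384 + 1740)*(B(33, -21) + 245) = -999 - (2384 + 1740)*((-11 - 21 + 33) + 245) = -999 - 4124*(1 + 245) = -999 - 4124*246 = -999 - 1*1014504 = -999 - 1014504 = -1015503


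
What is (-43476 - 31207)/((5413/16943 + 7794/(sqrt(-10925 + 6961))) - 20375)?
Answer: 48097702240561877372/13122283421471206905 - 9283041098132011*I*sqrt(991)/13122283421471206905 ≈ 3.6653 - 0.02227*I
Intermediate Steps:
(-43476 - 31207)/((5413/16943 + 7794/(sqrt(-10925 + 6961))) - 20375) = -74683/((5413*(1/16943) + 7794/(sqrt(-3964))) - 20375) = -74683/((5413/16943 + 7794/((2*I*sqrt(991)))) - 20375) = -74683/((5413/16943 + 7794*(-I*sqrt(991)/1982)) - 20375) = -74683/((5413/16943 - 3897*I*sqrt(991)/991) - 20375) = -74683/(-345208212/16943 - 3897*I*sqrt(991)/991)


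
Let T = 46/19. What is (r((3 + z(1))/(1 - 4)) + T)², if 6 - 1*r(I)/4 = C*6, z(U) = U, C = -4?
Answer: 5410276/361 ≈ 14987.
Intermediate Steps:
T = 46/19 (T = 46*(1/19) = 46/19 ≈ 2.4211)
r(I) = 120 (r(I) = 24 - (-16)*6 = 24 - 4*(-24) = 24 + 96 = 120)
(r((3 + z(1))/(1 - 4)) + T)² = (120 + 46/19)² = (2326/19)² = 5410276/361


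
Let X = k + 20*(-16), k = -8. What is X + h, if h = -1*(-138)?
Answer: -190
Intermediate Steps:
h = 138
X = -328 (X = -8 + 20*(-16) = -8 - 320 = -328)
X + h = -328 + 138 = -190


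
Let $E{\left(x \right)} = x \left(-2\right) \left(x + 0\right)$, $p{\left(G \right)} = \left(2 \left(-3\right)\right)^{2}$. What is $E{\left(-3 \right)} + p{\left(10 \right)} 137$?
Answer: $4914$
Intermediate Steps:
$p{\left(G \right)} = 36$ ($p{\left(G \right)} = \left(-6\right)^{2} = 36$)
$E{\left(x \right)} = - 2 x^{2}$ ($E{\left(x \right)} = - 2 x x = - 2 x^{2}$)
$E{\left(-3 \right)} + p{\left(10 \right)} 137 = - 2 \left(-3\right)^{2} + 36 \cdot 137 = \left(-2\right) 9 + 4932 = -18 + 4932 = 4914$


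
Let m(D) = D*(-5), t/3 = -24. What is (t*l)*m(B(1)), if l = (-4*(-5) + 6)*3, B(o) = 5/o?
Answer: 140400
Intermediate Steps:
t = -72 (t = 3*(-24) = -72)
m(D) = -5*D
l = 78 (l = (20 + 6)*3 = 26*3 = 78)
(t*l)*m(B(1)) = (-72*78)*(-25/1) = -(-28080)*5*1 = -(-28080)*5 = -5616*(-25) = 140400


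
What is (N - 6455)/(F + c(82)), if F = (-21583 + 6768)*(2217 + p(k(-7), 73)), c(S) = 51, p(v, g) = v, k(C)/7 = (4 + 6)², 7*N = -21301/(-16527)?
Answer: 53339371/357109664604 ≈ 0.00014936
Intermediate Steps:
N = 3043/16527 (N = (-21301/(-16527))/7 = (-21301*(-1/16527))/7 = (⅐)*(3043/2361) = 3043/16527 ≈ 0.18412)
k(C) = 700 (k(C) = 7*(4 + 6)² = 7*10² = 7*100 = 700)
F = -43215355 (F = (-21583 + 6768)*(2217 + 700) = -14815*2917 = -43215355)
(N - 6455)/(F + c(82)) = (3043/16527 - 6455)/(-43215355 + 51) = -106678742/16527/(-43215304) = -106678742/16527*(-1/43215304) = 53339371/357109664604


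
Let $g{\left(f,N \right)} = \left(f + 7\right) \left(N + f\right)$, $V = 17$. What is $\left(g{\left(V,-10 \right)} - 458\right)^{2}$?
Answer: $84100$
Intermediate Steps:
$g{\left(f,N \right)} = \left(7 + f\right) \left(N + f\right)$
$\left(g{\left(V,-10 \right)} - 458\right)^{2} = \left(\left(17^{2} + 7 \left(-10\right) + 7 \cdot 17 - 170\right) - 458\right)^{2} = \left(\left(289 - 70 + 119 - 170\right) - 458\right)^{2} = \left(168 - 458\right)^{2} = \left(-290\right)^{2} = 84100$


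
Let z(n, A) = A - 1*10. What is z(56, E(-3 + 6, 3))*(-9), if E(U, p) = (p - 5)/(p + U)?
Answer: 93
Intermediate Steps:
E(U, p) = (-5 + p)/(U + p)
z(n, A) = -10 + A (z(n, A) = A - 10 = -10 + A)
z(56, E(-3 + 6, 3))*(-9) = (-10 + (-5 + 3)/((-3 + 6) + 3))*(-9) = (-10 - 2/(3 + 3))*(-9) = (-10 - 2/6)*(-9) = (-10 + (⅙)*(-2))*(-9) = (-10 - ⅓)*(-9) = -31/3*(-9) = 93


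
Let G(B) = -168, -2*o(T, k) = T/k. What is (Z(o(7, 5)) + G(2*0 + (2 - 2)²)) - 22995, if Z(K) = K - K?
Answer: -23163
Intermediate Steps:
o(T, k) = -T/(2*k)
Z(K) = 0
(Z(o(7, 5)) + G(2*0 + (2 - 2)²)) - 22995 = (0 - 168) - 22995 = -168 - 22995 = -23163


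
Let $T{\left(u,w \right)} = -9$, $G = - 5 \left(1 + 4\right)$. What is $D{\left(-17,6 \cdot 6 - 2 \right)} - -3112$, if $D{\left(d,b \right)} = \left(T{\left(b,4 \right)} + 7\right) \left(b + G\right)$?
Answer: $3094$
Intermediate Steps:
$G = -25$ ($G = \left(-5\right) 5 = -25$)
$D{\left(d,b \right)} = 50 - 2 b$ ($D{\left(d,b \right)} = \left(-9 + 7\right) \left(b - 25\right) = - 2 \left(-25 + b\right) = 50 - 2 b$)
$D{\left(-17,6 \cdot 6 - 2 \right)} - -3112 = \left(50 - 2 \left(6 \cdot 6 - 2\right)\right) - -3112 = \left(50 - 2 \left(36 - 2\right)\right) + 3112 = \left(50 - 68\right) + 3112 = -18 + 3112 = 3094$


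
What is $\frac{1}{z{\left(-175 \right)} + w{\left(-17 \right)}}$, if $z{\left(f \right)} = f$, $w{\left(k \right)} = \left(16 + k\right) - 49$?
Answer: $- \frac{1}{225} \approx -0.0044444$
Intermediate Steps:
$w{\left(k \right)} = -33 + k$
$\frac{1}{z{\left(-175 \right)} + w{\left(-17 \right)}} = \frac{1}{-175 - 50} = \frac{1}{-225} = - \frac{1}{225}$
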